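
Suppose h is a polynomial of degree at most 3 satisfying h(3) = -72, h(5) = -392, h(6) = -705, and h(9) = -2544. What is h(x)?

h(x) = -4x^3 + 5x^2 - 4x + 3

Using the Lagrange interpolation formula with nodes 3, 5, 6, 9:
  L_0(x) = (x - 5)(x - 6)(x - 9) / -36
  L_1(x) = (x - 3)(x - 6)(x - 9) / 8
  L_2(x) = (x - 3)(x - 5)(x - 9) / -9
  L_3(x) = (x - 3)(x - 5)(x - 6) / 72
Then h(x) = -72·L_0(x) - 392·L_1(x) - 705·L_2(x) - 2544·L_3(x).
Expanding and collecting terms gives h(x) = -4x^3 + 5x^2 - 4x + 3.
Check: h(9) = -2544. ✓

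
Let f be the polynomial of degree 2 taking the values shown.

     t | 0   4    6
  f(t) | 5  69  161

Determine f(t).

Using the Lagrange interpolation formula with nodes 0, 4, 6:
  L_0(t) = (t - 4)(t - 6) / 24
  L_1(t) = t(t - 6) / -8
  L_2(t) = t(t - 4) / 12
Then f(t) = 5·L_0(t) + 69·L_1(t) + 161·L_2(t).
Expanding and collecting terms gives f(t) = 5t^2 - 4t + 5.
Check: f(4) = 69. ✓

f(t) = 5t^2 - 4t + 5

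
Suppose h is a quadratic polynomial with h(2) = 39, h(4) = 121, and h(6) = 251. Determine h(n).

h(n) = 6n^2 + 5n + 5

Write h(n) = an^2 + bn + c. Substituting each data point gives a linear system:
  4a + 2b + c = 39
  16a + 4b + c = 121
  36a + 6b + c = 251
Solving the system yields a = 6, b = 5, c = 5.
So h(n) = 6n² + 5n + 5.
Check: h(4) = 121. ✓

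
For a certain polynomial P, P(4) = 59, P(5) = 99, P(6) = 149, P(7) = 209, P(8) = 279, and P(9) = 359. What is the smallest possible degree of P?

2

Forward differences of the values at u = 4, 5, 6, 7, 8, 9:
  P  : 59  99  149  209  279  359
  Δ  : 40  50  60  70  80
  Δ^2: 10  10  10  10
  Δ^3: 0  0  0
  Δ^4: 0  0
  Δ^5: 0
The second differences are constant (10) and nonzero, while all higher differences vanish, so the minimal degree is 2.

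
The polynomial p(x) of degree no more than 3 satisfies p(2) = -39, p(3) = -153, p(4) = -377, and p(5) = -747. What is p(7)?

-2069

Forward differences of the values at x = 2, 3, 4, 5:
  p  : -39  -153  -377  -747
  Δ  : -114  -224  -370
  Δ^2: -110  -146
  Δ^3: -36
The third differences are constant, confirming degree 3.
Interpolating (Newton forward form) and evaluating at x = 7 gives p(7) = -2069.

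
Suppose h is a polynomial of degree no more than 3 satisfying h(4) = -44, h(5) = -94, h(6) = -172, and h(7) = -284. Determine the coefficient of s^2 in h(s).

Write h(s) = as^3 + bs^2 + cs + d. Substituting each data point gives a linear system:
  64a + 16b + 4c + d = -44
  125a + 25b + 5c + d = -94
  216a + 36b + 6c + d = -172
  343a + 49b + 7c + d = -284
Solving the system yields a = -1, b = 1, c = 2, d = -4.
So h(s) = -s^3 + s^2 + 2s - 4.
The coefficient of s^2 is 1.

1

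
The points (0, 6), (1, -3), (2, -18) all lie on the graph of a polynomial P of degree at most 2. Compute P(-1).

9

Forward differences of the values at x = 0, 1, 2:
  P  : 6  -3  -18
  Δ  : -9  -15
  Δ^2: -6
The second differences are constant, confirming degree 2.
Interpolating (Newton forward form) and evaluating at x = -1 gives P(-1) = 9.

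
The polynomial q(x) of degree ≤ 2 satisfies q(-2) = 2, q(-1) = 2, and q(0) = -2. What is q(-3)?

-2

Forward differences of the values at x = -2, -1, 0:
  q  : 2  2  -2
  Δ  : 0  -4
  Δ^2: -4
The second differences are constant, confirming degree 2.
Interpolating (Newton forward form) and evaluating at x = -3 gives q(-3) = -2.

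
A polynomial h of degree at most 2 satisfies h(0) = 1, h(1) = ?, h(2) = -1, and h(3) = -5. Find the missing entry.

1

The 3 known points determine the degree-2 polynomial uniquely.
Write h(x) = ax^2 + bx + c. Substituting each data point gives a linear system:
  c = 1
  4a + 2b + c = -1
  9a + 3b + c = -5
Solving the system yields a = -1, b = 1, c = 1.
So h(x) = -x^2 + x + 1.
Then h(1) = 1.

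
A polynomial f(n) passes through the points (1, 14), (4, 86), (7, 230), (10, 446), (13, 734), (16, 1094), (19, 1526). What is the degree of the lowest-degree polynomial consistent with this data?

Forward differences of the values at n = 1, 4, 7, 10, 13, 16, 19:
  f  : 14  86  230  446  734  1094  1526
  Δ  : 72  144  216  288  360  432
  Δ^2: 72  72  72  72  72
  Δ^3: 0  0  0  0
  Δ^4: 0  0  0
  Δ^5: 0  0
  Δ^6: 0
The second differences are constant (72) and nonzero, while all higher differences vanish, so the minimal degree is 2.

2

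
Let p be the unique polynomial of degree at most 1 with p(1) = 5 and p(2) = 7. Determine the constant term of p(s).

Write p(s) = as + b. Substituting each data point gives a linear system:
  a + b = 5
  2a + b = 7
Solving the system yields a = 2, b = 3.
So p(s) = 2s + 3.
The constant term is 3.

3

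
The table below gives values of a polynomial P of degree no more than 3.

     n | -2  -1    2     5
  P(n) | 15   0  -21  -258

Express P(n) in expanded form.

Write P(n) = an^3 + bn^2 + cn + d. Substituting each data point gives a linear system:
  -8a + 4b - 2c + d = 15
  -a + b - c + d = 0
  8a + 4b + 2c + d = -21
  125a + 25b + 5c + d = -258
Solving the system yields a = -2, b = 0, c = -1, d = -3.
So P(n) = -2n³ - n - 3.
Check: P(-2) = 15. ✓

P(n) = -2n^3 - n - 3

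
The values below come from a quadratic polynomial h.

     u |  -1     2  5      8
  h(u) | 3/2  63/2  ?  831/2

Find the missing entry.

339/2

On equispaced nodes a degree-2 polynomial has vanishing third forward difference, so
  - h(-1) + 3·h(2) - 3·h(5) + h(8) = 0.
Substituting the known values and solving for h(5):
  -3·h(5) = -1017/2
  h(5) = 339/2.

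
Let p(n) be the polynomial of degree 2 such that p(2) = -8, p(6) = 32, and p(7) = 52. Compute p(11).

172

Using the Lagrange interpolation formula with nodes 2, 6, 7:
  L_0(n) = (n - 6)(n - 7) / 20
  L_1(n) = (n - 2)(n - 7) / -4
  L_2(n) = (n - 2)(n - 6) / 5
Then p(n) = -8·L_0(n) + 32·L_1(n) + 52·L_2(n).
Expanding and collecting terms gives p(n) = 2n^2 - 6n - 4.
Evaluating at n = 11: p(11) = 172.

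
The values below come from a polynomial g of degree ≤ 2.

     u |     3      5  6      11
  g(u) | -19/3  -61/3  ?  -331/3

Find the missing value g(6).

-91/3

The 3 known points determine the degree-2 polynomial uniquely.
Write g(u) = au^2 + bu + c. Substituting each data point gives a linear system:
  9a + 3b + c = -19/3
  25a + 5b + c = -61/3
  121a + 11b + c = -331/3
Solving the system yields a = -1, b = 1, c = -1/3.
So g(u) = -u² + u - 1/3.
Then g(6) = -91/3.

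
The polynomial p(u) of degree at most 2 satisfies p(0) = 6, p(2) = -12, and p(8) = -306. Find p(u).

Write p(u) = au^2 + bu + c. Substituting each data point gives a linear system:
  c = 6
  4a + 2b + c = -12
  64a + 8b + c = -306
Solving the system yields a = -5, b = 1, c = 6.
So p(u) = -5u^2 + u + 6.
Check: p(8) = -306. ✓

p(u) = -5u^2 + u + 6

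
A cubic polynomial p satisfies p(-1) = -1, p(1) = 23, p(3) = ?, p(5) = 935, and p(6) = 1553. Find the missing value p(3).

The 4 known points determine the degree-3 polynomial uniquely.
Write p(u) = au^3 + bu^2 + cu + d. Substituting each data point gives a linear system:
  -a + b - c + d = -1
  a + b + c + d = 23
  125a + 25b + 5c + d = 935
  216a + 36b + 6c + d = 1553
Solving the system yields a = 6, b = 6, c = 6, d = 5.
So p(u) = 6u^3 + 6u^2 + 6u + 5.
Then p(3) = 239.

239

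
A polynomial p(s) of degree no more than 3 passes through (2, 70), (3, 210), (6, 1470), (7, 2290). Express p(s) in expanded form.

Write p(s) = as^3 + bs^2 + cs + d. Substituting each data point gives a linear system:
  8a + 4b + 2c + d = 70
  27a + 9b + 3c + d = 210
  216a + 36b + 6c + d = 1470
  343a + 49b + 7c + d = 2290
Solving the system yields a = 6, b = 4, c = 6, d = -6.
So p(s) = 6s³ + 4s² + 6s - 6.
Check: p(7) = 2290. ✓

p(s) = 6s^3 + 4s^2 + 6s - 6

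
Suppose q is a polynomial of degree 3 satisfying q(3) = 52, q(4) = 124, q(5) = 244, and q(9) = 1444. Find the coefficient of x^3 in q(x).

Write q(x) = ax^3 + bx^2 + cx + d. Substituting each data point gives a linear system:
  27a + 9b + 3c + d = 52
  64a + 16b + 4c + d = 124
  125a + 25b + 5c + d = 244
  729a + 81b + 9c + d = 1444
Solving the system yields a = 2, b = 0, c = -2, d = 4.
So q(x) = 2x^3 - 2x + 4.
The leading coefficient is 2.

2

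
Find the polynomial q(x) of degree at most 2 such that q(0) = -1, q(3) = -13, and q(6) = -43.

q(x) = -x^2 - x - 1

Write q(x) = ax^2 + bx + c. Substituting each data point gives a linear system:
  c = -1
  9a + 3b + c = -13
  36a + 6b + c = -43
Solving the system yields a = -1, b = -1, c = -1.
So q(x) = -x^2 - x - 1.
Check: q(6) = -43. ✓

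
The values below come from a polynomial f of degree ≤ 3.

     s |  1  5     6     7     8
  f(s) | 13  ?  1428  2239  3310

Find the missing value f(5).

The 4 known points determine the degree-3 polynomial uniquely.
Write f(s) = as^3 + bs^2 + cs + d. Substituting each data point gives a linear system:
  a + b + c + d = 13
  216a + 36b + 6c + d = 1428
  343a + 49b + 7c + d = 2239
  512a + 64b + 8c + d = 3310
Solving the system yields a = 6, b = 4, c = -3, d = 6.
So f(s) = 6s^3 + 4s^2 - 3s + 6.
Then f(5) = 841.

841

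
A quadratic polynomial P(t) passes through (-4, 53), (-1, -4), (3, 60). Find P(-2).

5

Using the Lagrange interpolation formula with nodes -4, -1, 3:
  L_0(t) = (t + 1)(t - 3) / 21
  L_1(t) = (t + 4)(t - 3) / -12
  L_2(t) = (t + 4)(t + 1) / 28
Then P(t) = 53·L_0(t) - 4·L_1(t) + 60·L_2(t).
Expanding and collecting terms gives P(t) = 5t^2 + 6t - 3.
Evaluating at t = -2: P(-2) = 5.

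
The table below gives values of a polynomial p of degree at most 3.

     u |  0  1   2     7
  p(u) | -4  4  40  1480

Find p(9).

Using the Lagrange interpolation formula with nodes 0, 1, 2, 7:
  L_0(u) = (u - 1)(u - 2)(u - 7) / -14
  L_1(u) = u(u - 2)(u - 7) / 6
  L_2(u) = u(u - 1)(u - 7) / -10
  L_3(u) = u(u - 1)(u - 2) / 210
Then p(u) = -4·L_0(u) + 4·L_1(u) + 40·L_2(u) + 1480·L_3(u).
Expanding and collecting terms gives p(u) = 4u^3 + 2u^2 + 2u - 4.
Evaluating at u = 9: p(9) = 3092.

3092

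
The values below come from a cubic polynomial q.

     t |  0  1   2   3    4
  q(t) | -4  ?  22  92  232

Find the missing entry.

On equispaced nodes a degree-3 polynomial has vanishing fourth forward difference, so
  q(0) - 4·q(1) + 6·q(2) - 4·q(3) + q(4) = 0.
Substituting the known values and solving for q(1):
  -4·q(1) = 8
  q(1) = -2.

-2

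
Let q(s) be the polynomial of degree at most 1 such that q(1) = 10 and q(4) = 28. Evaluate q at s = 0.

4

Using the Lagrange interpolation formula with nodes 1, 4:
  L_0(s) = (s - 4) / -3
  L_1(s) = (s - 1) / 3
Then q(s) = 10·L_0(s) + 28·L_1(s).
Expanding and collecting terms gives q(s) = 6s + 4.
Evaluating at s = 0: q(0) = 4.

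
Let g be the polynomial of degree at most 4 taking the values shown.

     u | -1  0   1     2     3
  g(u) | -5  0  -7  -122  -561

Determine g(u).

g(u) = -5u^4 - 6u^3 - u^2 + 5u

Write g(u) = au^4 + bu^3 + cu^2 + du + e. Substituting each data point gives a linear system:
  a - b + c - d + e = -5
  e = 0
  a + b + c + d + e = -7
  16a + 8b + 4c + 2d + e = -122
  81a + 27b + 9c + 3d + e = -561
Solving the system yields a = -5, b = -6, c = -1, d = 5, e = 0.
So g(u) = -5u⁴ - 6u³ - u² + 5u.
Check: g(1) = -7. ✓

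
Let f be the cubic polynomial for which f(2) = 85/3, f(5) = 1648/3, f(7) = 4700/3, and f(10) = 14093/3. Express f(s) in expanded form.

Using the Lagrange interpolation formula with nodes 2, 5, 7, 10:
  L_0(s) = (s - 5)(s - 7)(s - 10) / -120
  L_1(s) = (s - 2)(s - 7)(s - 10) / 30
  L_2(s) = (s - 2)(s - 5)(s - 10) / -30
  L_3(s) = (s - 2)(s - 5)(s - 7) / 120
Then f(s) = 85/3·L_0(s) + 1648/3·L_1(s) + 4700/3·L_2(s) + 14093/3·L_3(s).
Expanding and collecting terms gives f(s) = 5s^3 - 3s^2 - (1/3)s + 1.
Check: f(10) = 14093/3. ✓

f(s) = 5s^3 - 3s^2 - (1/3)s + 1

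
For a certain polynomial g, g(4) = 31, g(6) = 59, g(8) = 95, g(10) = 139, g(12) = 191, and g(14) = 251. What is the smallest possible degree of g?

2

Forward differences of the values at n = 4, 6, 8, 10, 12, 14:
  g  : 31  59  95  139  191  251
  Δ  : 28  36  44  52  60
  Δ^2: 8  8  8  8
  Δ^3: 0  0  0
  Δ^4: 0  0
  Δ^5: 0
The second differences are constant (8) and nonzero, while all higher differences vanish, so the minimal degree is 2.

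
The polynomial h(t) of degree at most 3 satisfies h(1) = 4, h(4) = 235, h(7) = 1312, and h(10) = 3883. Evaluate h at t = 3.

Forward differences of the values at t = 1, 4, 7, 10:
  h  : 4  235  1312  3883
  Δ  : 231  1077  2571
  Δ^2: 846  1494
  Δ^3: 648
The third differences are constant, confirming degree 3.
Interpolating (Newton forward form) and evaluating at t = 3 gives h(3) = 96.

96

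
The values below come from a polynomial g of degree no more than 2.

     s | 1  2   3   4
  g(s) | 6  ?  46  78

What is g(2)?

22

The 3 known points determine the degree-2 polynomial uniquely.
Write g(s) = as^2 + bs + c. Substituting each data point gives a linear system:
  a + b + c = 6
  9a + 3b + c = 46
  16a + 4b + c = 78
Solving the system yields a = 4, b = 4, c = -2.
So g(s) = 4s^2 + 4s - 2.
Then g(2) = 22.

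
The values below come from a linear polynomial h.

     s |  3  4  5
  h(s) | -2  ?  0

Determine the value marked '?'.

On equispaced nodes a degree-1 polynomial has vanishing second forward difference, so
  h(3) - 2·h(4) + h(5) = 0.
Substituting the known values and solving for h(4):
  -2·h(4) = 2
  h(4) = -1.

-1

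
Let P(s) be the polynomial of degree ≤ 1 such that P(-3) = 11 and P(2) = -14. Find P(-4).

Using the Lagrange interpolation formula with nodes -3, 2:
  L_0(s) = (s - 2) / -5
  L_1(s) = (s + 3) / 5
Then P(s) = 11·L_0(s) - 14·L_1(s).
Expanding and collecting terms gives P(s) = -5s - 4.
Evaluating at s = -4: P(-4) = 16.

16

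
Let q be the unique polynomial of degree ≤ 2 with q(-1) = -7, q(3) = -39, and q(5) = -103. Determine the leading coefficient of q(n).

Write q(n) = an^2 + bn + c. Substituting each data point gives a linear system:
  a - b + c = -7
  9a + 3b + c = -39
  25a + 5b + c = -103
Solving the system yields a = -4, b = 0, c = -3.
So q(n) = -4n^2 - 3.
The leading coefficient is -4.

-4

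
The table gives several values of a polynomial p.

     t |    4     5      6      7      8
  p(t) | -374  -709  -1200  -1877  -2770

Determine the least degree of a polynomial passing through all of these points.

Forward differences of the values at t = 4, 5, 6, 7, 8:
  p  : -374  -709  -1200  -1877  -2770
  Δ  : -335  -491  -677  -893
  Δ^2: -156  -186  -216
  Δ^3: -30  -30
  Δ^4: 0
The third differences are constant (-30) and nonzero, while all higher differences vanish, so the minimal degree is 3.

3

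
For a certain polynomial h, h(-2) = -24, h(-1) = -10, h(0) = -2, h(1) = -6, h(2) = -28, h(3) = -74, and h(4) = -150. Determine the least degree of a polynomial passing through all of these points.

3

Forward differences of the values at s = -2, -1, 0, 1, 2, 3, 4:
  h  : -24  -10  -2  -6  -28  -74  -150
  Δ  : 14  8  -4  -22  -46  -76
  Δ^2: -6  -12  -18  -24  -30
  Δ^3: -6  -6  -6  -6
  Δ^4: 0  0  0
  Δ^5: 0  0
  Δ^6: 0
The third differences are constant (-6) and nonzero, while all higher differences vanish, so the minimal degree is 3.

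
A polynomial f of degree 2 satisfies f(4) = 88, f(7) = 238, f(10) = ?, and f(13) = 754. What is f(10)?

460

On equispaced nodes a degree-2 polynomial has vanishing third forward difference, so
  - f(4) + 3·f(7) - 3·f(10) + f(13) = 0.
Substituting the known values and solving for f(10):
  -3·f(10) = -1380
  f(10) = 460.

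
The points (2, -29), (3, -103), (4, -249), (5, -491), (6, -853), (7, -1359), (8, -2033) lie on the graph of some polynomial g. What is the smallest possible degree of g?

3

Forward differences of the values at u = 2, 3, 4, 5, 6, 7, 8:
  g  : -29  -103  -249  -491  -853  -1359  -2033
  Δ  : -74  -146  -242  -362  -506  -674
  Δ^2: -72  -96  -120  -144  -168
  Δ^3: -24  -24  -24  -24
  Δ^4: 0  0  0
  Δ^5: 0  0
  Δ^6: 0
The third differences are constant (-24) and nonzero, while all higher differences vanish, so the minimal degree is 3.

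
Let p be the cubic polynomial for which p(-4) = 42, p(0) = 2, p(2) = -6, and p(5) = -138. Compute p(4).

-70

Write p(x) = ax^3 + bx^2 + cx + d. Substituting each data point gives a linear system:
  -64a + 16b - 4c + d = 42
  d = 2
  8a + 4b + 2c + d = -6
  125a + 25b + 5c + d = -138
Solving the system yields a = -1, b = -1, c = 2, d = 2.
So p(x) = -x^3 - x^2 + 2x + 2.
Then p(4) = -70.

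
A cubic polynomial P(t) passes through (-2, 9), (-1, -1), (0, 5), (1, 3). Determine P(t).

Write P(t) = at^3 + bt^2 + ct + d. Substituting each data point gives a linear system:
  -8a + 4b - 2c + d = 9
  -a + b - c + d = -1
  d = 5
  a + b + c + d = 3
Solving the system yields a = -4, b = -4, c = 6, d = 5.
So P(t) = -4t^3 - 4t^2 + 6t + 5.
Check: P(-1) = -1. ✓

P(t) = -4t^3 - 4t^2 + 6t + 5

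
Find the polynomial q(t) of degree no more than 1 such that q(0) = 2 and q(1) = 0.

q(t) = -2t + 2

Using the Lagrange interpolation formula with nodes 0, 1:
  L_0(t) = (t - 1) / -1
  L_1(t) = t / 1
Then q(t) = 2·L_0(t) + 0·L_1(t).
Expanding and collecting terms gives q(t) = -2t + 2.
Check: q(0) = 2. ✓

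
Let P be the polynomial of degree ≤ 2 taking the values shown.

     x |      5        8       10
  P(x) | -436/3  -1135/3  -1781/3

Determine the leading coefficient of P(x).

Write P(x) = ax^2 + bx + c. Substituting each data point gives a linear system:
  25a + 5b + c = -436/3
  64a + 8b + c = -1135/3
  100a + 10b + c = -1781/3
Solving the system yields a = -6, b = 1/3, c = 3.
So P(x) = -6x² + (1/3)x + 3.
The leading coefficient is -6.

-6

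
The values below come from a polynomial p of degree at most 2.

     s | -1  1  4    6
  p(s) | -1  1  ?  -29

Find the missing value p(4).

The 3 known points determine the degree-2 polynomial uniquely.
Write p(s) = as^2 + bs + c. Substituting each data point gives a linear system:
  a - b + c = -1
  a + b + c = 1
  36a + 6b + c = -29
Solving the system yields a = -1, b = 1, c = 1.
So p(s) = -s² + s + 1.
Then p(4) = -11.

-11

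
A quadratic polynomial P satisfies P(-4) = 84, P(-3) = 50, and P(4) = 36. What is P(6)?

104

Write P(x) = ax^2 + bx + c. Substituting each data point gives a linear system:
  16a - 4b + c = 84
  9a - 3b + c = 50
  16a + 4b + c = 36
Solving the system yields a = 4, b = -6, c = -4.
So P(x) = 4x^2 - 6x - 4.
Then P(6) = 104.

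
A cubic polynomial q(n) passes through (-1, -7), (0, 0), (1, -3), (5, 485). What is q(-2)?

Using the Lagrange interpolation formula with nodes -1, 0, 1, 5:
  L_0(n) = n(n - 1)(n - 5) / -12
  L_1(n) = (n + 1)(n - 1)(n - 5) / 5
  L_2(n) = (n + 1)n(n - 5) / -8
  L_3(n) = (n + 1)n(n - 1) / 120
Then q(n) = -7·L_0(n) + 0·L_1(n) - 3·L_2(n) + 485·L_3(n).
Expanding and collecting terms gives q(n) = 5n³ - 5n² - 3n.
Evaluating at n = -2: q(-2) = -54.

-54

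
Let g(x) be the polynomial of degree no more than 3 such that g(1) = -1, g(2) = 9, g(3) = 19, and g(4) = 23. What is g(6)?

Write g(x) = ax^3 + bx^2 + cx + d. Substituting each data point gives a linear system:
  a + b + c + d = -1
  8a + 4b + 2c + d = 9
  27a + 9b + 3c + d = 19
  64a + 16b + 4c + d = 23
Solving the system yields a = -1, b = 6, c = -1, d = -5.
So g(x) = -x^3 + 6x^2 - x - 5.
Then g(6) = -11.

-11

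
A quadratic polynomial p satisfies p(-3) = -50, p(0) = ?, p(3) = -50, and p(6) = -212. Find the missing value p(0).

4

On equispaced nodes a degree-2 polynomial has vanishing third forward difference, so
  - p(-3) + 3·p(0) - 3·p(3) + p(6) = 0.
Substituting the known values and solving for p(0):
  3·p(0) = 12
  p(0) = 4.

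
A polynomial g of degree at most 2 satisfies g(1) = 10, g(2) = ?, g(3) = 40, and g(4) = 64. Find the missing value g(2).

22

The 3 known points determine the degree-2 polynomial uniquely.
Write g(u) = au^2 + bu + c. Substituting each data point gives a linear system:
  a + b + c = 10
  9a + 3b + c = 40
  16a + 4b + c = 64
Solving the system yields a = 3, b = 3, c = 4.
So g(u) = 3u^2 + 3u + 4.
Then g(2) = 22.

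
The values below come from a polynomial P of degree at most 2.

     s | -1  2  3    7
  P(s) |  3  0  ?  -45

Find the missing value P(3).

-5

The 3 known points determine the degree-2 polynomial uniquely.
Write P(s) = as^2 + bs + c. Substituting each data point gives a linear system:
  a - b + c = 3
  4a + 2b + c = 0
  49a + 7b + c = -45
Solving the system yields a = -1, b = 0, c = 4.
So P(s) = -s^2 + 4.
Then P(3) = -5.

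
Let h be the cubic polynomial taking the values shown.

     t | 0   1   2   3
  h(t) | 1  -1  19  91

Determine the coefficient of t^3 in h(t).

5

Write h(t) = at^3 + bt^2 + ct + d. Substituting each data point gives a linear system:
  d = 1
  a + b + c + d = -1
  8a + 4b + 2c + d = 19
  27a + 9b + 3c + d = 91
Solving the system yields a = 5, b = -4, c = -3, d = 1.
So h(t) = 5t^3 - 4t^2 - 3t + 1.
The leading coefficient is 5.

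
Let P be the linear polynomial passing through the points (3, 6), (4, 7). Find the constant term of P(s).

Write P(s) = as + b. Substituting each data point gives a linear system:
  3a + b = 6
  4a + b = 7
Solving the system yields a = 1, b = 3.
So P(s) = s + 3.
The constant term is 3.

3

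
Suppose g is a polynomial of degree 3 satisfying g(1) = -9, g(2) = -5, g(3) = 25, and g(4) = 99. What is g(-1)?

-11

Forward differences of the values at x = 1, 2, 3, 4:
  g  : -9  -5  25  99
  Δ  : 4  30  74
  Δ^2: 26  44
  Δ^3: 18
The third differences are constant, confirming degree 3.
Interpolating (Newton forward form) and evaluating at x = -1 gives g(-1) = -11.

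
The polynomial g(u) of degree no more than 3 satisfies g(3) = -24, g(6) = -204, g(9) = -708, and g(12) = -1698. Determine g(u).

Write g(u) = au^3 + bu^2 + cu + d. Substituting each data point gives a linear system:
  27a + 9b + 3c + d = -24
  216a + 36b + 6c + d = -204
  729a + 81b + 9c + d = -708
  1728a + 144b + 12c + d = -1698
Solving the system yields a = -1, b = 0, c = 3, d = -6.
So g(u) = -u^3 + 3u - 6.
Check: g(6) = -204. ✓

g(u) = -u^3 + 3u - 6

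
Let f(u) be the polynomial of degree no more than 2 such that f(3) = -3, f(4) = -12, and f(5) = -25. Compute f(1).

Write f(u) = au^2 + bu + c. Substituting each data point gives a linear system:
  9a + 3b + c = -3
  16a + 4b + c = -12
  25a + 5b + c = -25
Solving the system yields a = -2, b = 5, c = 0.
So f(u) = -2u^2 + 5u.
Then f(1) = 3.

3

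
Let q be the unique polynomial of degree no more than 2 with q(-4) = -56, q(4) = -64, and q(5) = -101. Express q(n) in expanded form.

Using the Lagrange interpolation formula with nodes -4, 4, 5:
  L_0(n) = (n - 4)(n - 5) / 72
  L_1(n) = (n + 4)(n - 5) / -8
  L_2(n) = (n + 4)(n - 4) / 9
Then q(n) = -56·L_0(n) - 64·L_1(n) - 101·L_2(n).
Expanding and collecting terms gives q(n) = -4n² - n + 4.
Check: q(4) = -64. ✓

q(n) = -4n^2 - n + 4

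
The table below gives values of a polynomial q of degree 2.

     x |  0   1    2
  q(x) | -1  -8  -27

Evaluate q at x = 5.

Forward differences of the values at x = 0, 1, 2:
  q  : -1  -8  -27
  Δ  : -7  -19
  Δ^2: -12
The second differences are constant, confirming degree 2.
Interpolating (Newton forward form) and evaluating at x = 5 gives q(5) = -156.

-156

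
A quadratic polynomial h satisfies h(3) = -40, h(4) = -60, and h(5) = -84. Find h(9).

Forward differences of the values at t = 3, 4, 5:
  h  : -40  -60  -84
  Δ  : -20  -24
  Δ^2: -4
The second differences are constant, confirming degree 2.
Interpolating (Newton forward form) and evaluating at t = 9 gives h(9) = -220.

-220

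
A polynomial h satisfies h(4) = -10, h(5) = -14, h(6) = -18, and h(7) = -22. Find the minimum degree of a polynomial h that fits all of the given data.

1

Forward differences of the values at t = 4, 5, 6, 7:
  h  : -10  -14  -18  -22
  Δ  : -4  -4  -4
  Δ^2: 0  0
  Δ^3: 0
The first differences are constant (-4) and nonzero, while all higher differences vanish, so the minimal degree is 1.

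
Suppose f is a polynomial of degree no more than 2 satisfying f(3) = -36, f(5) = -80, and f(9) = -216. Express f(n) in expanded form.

f(n) = -2n^2 - 6n

Write f(n) = an^2 + bn + c. Substituting each data point gives a linear system:
  9a + 3b + c = -36
  25a + 5b + c = -80
  81a + 9b + c = -216
Solving the system yields a = -2, b = -6, c = 0.
So f(n) = -2n² - 6n.
Check: f(3) = -36. ✓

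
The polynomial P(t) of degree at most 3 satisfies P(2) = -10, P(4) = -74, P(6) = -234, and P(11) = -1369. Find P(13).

-2243

Write P(t) = at^3 + bt^2 + ct + d. Substituting each data point gives a linear system:
  8a + 4b + 2c + d = -10
  64a + 16b + 4c + d = -74
  216a + 36b + 6c + d = -234
  1331a + 121b + 11c + d = -1369
Solving the system yields a = -1, b = 0, c = -4, d = 6.
So P(t) = -t³ - 4t + 6.
Then P(13) = -2243.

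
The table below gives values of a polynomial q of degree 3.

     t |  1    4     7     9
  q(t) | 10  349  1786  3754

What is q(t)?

Using the Lagrange interpolation formula with nodes 1, 4, 7, 9:
  L_0(t) = (t - 4)(t - 7)(t - 9) / -144
  L_1(t) = (t - 1)(t - 7)(t - 9) / 45
  L_2(t) = (t - 1)(t - 4)(t - 9) / -36
  L_3(t) = (t - 1)(t - 4)(t - 7) / 80
Then q(t) = 10·L_0(t) + 349·L_1(t) + 1786·L_2(t) + 3754·L_3(t).
Expanding and collecting terms gives q(t) = 5t³ + t² + 3t + 1.
Check: q(9) = 3754. ✓

q(t) = 5t^3 + t^2 + 3t + 1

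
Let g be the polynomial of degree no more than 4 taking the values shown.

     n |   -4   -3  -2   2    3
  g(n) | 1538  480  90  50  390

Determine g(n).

Write g(n) = an^4 + bn^3 + cn^2 + dn + e. Substituting each data point gives a linear system:
  256a - 64b + 16c - 4d + e = 1538
  81a - 27b + 9c - 3d + e = 480
  16a - 8b + 4c - 2d + e = 90
  16a + 8b + 4c + 2d + e = 50
  81a + 27b + 9c + 3d + e = 390
Solving the system yields a = 6, b = -1, c = -5, d = -6, e = -6.
So g(n) = 6n^4 - n^3 - 5n^2 - 6n - 6.
Check: g(3) = 390. ✓

g(n) = 6n^4 - n^3 - 5n^2 - 6n - 6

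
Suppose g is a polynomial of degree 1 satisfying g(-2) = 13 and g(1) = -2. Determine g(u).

g(u) = -5u + 3

Using the Lagrange interpolation formula with nodes -2, 1:
  L_0(u) = (u - 1) / -3
  L_1(u) = (u + 2) / 3
Then g(u) = 13·L_0(u) - 2·L_1(u).
Expanding and collecting terms gives g(u) = -5u + 3.
Check: g(1) = -2. ✓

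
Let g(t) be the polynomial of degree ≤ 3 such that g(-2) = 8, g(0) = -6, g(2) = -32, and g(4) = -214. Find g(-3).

Using the Lagrange interpolation formula with nodes -2, 0, 2, 4:
  L_0(t) = t(t - 2)(t - 4) / -48
  L_1(t) = (t + 2)(t - 2)(t - 4) / 16
  L_2(t) = (t + 2)t(t - 4) / -16
  L_3(t) = (t + 2)t(t - 2) / 48
Then g(t) = 8·L_0(t) - 6·L_1(t) - 32·L_2(t) - 214·L_3(t).
Expanding and collecting terms gives g(t) = -3t^3 - (3/2)t^2 + 2t - 6.
Evaluating at t = -3: g(-3) = 111/2.

111/2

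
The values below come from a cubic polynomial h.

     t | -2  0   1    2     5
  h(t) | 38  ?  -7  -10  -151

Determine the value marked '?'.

-6

The 4 known points determine the degree-3 polynomial uniquely.
Write h(t) = at^3 + bt^2 + ct + d. Substituting each data point gives a linear system:
  -8a + 4b - 2c + d = 38
  a + b + c + d = -7
  8a + 4b + 2c + d = -10
  125a + 25b + 5c + d = -151
Solving the system yields a = -2, b = 5, c = -4, d = -6.
So h(t) = -2t^3 + 5t^2 - 4t - 6.
Then h(0) = -6.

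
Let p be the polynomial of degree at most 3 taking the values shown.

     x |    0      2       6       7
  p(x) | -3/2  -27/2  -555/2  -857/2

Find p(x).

Using the Lagrange interpolation formula with nodes 0, 2, 6, 7:
  L_0(x) = (x - 2)(x - 6)(x - 7) / -84
  L_1(x) = x(x - 6)(x - 7) / 40
  L_2(x) = x(x - 2)(x - 7) / -24
  L_3(x) = x(x - 2)(x - 6) / 35
Then p(x) = -3/2·L_0(x) - 27/2·L_1(x) - 555/2·L_2(x) - 857/2·L_3(x).
Expanding and collecting terms gives p(x) = -x^3 - 2x^2 + 2x - 3/2.
Check: p(7) = -857/2. ✓

p(x) = -x^3 - 2x^2 + 2x - 3/2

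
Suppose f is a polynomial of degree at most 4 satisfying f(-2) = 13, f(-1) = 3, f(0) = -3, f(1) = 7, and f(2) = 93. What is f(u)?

f(u) = 2u^4 + 6u^3 + 6u^2 - 4u - 3

Using the Lagrange interpolation formula with nodes -2, -1, 0, 1, 2:
  L_0(u) = (u + 1)u(u - 1)(u - 2) / 24
  L_1(u) = (u + 2)u(u - 1)(u - 2) / -6
  L_2(u) = (u + 2)(u + 1)(u - 1)(u - 2) / 4
  L_3(u) = (u + 2)(u + 1)u(u - 2) / -6
  L_4(u) = (u + 2)(u + 1)u(u - 1) / 24
Then f(u) = 13·L_0(u) + 3·L_1(u) - 3·L_2(u) + 7·L_3(u) + 93·L_4(u).
Expanding and collecting terms gives f(u) = 2u^4 + 6u^3 + 6u^2 - 4u - 3.
Check: f(2) = 93. ✓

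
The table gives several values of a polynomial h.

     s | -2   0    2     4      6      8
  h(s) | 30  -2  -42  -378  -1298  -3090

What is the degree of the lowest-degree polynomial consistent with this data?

3

Forward differences of the values at s = -2, 0, 2, 4, 6, 8:
  h  : 30  -2  -42  -378  -1298  -3090
  Δ  : -32  -40  -336  -920  -1792
  Δ^2: -8  -296  -584  -872
  Δ^3: -288  -288  -288
  Δ^4: 0  0
  Δ^5: 0
The third differences are constant (-288) and nonzero, while all higher differences vanish, so the minimal degree is 3.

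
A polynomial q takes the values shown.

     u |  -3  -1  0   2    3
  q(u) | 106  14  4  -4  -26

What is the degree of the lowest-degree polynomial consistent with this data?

3

Divided differences on the nodes -3, -1, 0, 2, 3:
  order 0: 106  14  4  -4  -26
  order 1: -46  -10  -4  -22
  order 2: 12  2  -6
  order 3: -2  -2
  order 4: 0
The order-3 divided differences are all -2 (nonzero) and every higher order vanishes, so the data lies on a polynomial of degree exactly 3.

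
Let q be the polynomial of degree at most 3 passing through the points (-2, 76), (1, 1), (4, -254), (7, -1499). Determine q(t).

q(t) = -5t^3 + 5t^2 - 5t + 6

Write q(t) = at^3 + bt^2 + ct + d. Substituting each data point gives a linear system:
  -8a + 4b - 2c + d = 76
  a + b + c + d = 1
  64a + 16b + 4c + d = -254
  343a + 49b + 7c + d = -1499
Solving the system yields a = -5, b = 5, c = -5, d = 6.
So q(t) = -5t³ + 5t² - 5t + 6.
Check: q(1) = 1. ✓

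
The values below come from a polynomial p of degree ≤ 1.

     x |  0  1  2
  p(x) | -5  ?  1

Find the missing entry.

The 2 known points determine the degree-1 polynomial uniquely.
Write p(x) = ax + b. Substituting each data point gives a linear system:
  b = -5
  2a + b = 1
Solving the system yields a = 3, b = -5.
So p(x) = 3x - 5.
Then p(1) = -2.

-2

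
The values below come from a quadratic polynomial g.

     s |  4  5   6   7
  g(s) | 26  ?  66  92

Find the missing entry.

The 3 known points determine the degree-2 polynomial uniquely.
Write g(s) = as^2 + bs + c. Substituting each data point gives a linear system:
  16a + 4b + c = 26
  36a + 6b + c = 66
  49a + 7b + c = 92
Solving the system yields a = 2, b = 0, c = -6.
So g(s) = 2s² - 6.
Then g(5) = 44.

44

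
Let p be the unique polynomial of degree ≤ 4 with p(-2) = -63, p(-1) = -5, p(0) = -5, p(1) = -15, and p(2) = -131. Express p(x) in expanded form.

p(x) = -6x^4 - 4x^3 + x^2 - x - 5

Write p(x) = ax^4 + bx^3 + cx^2 + dx + e. Substituting each data point gives a linear system:
  16a - 8b + 4c - 2d + e = -63
  a - b + c - d + e = -5
  e = -5
  a + b + c + d + e = -15
  16a + 8b + 4c + 2d + e = -131
Solving the system yields a = -6, b = -4, c = 1, d = -1, e = -5.
So p(x) = -6x^4 - 4x^3 + x^2 - x - 5.
Check: p(-1) = -5. ✓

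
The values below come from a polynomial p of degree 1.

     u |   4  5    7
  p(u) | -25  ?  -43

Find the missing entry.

-31

The 2 known points determine the degree-1 polynomial uniquely.
Write p(u) = au + b. Substituting each data point gives a linear system:
  4a + b = -25
  7a + b = -43
Solving the system yields a = -6, b = -1.
So p(u) = -6u - 1.
Then p(5) = -31.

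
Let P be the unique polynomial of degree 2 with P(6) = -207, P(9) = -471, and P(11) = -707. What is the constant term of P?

-3

Write P(x) = ax^2 + bx + c. Substituting each data point gives a linear system:
  36a + 6b + c = -207
  81a + 9b + c = -471
  121a + 11b + c = -707
Solving the system yields a = -6, b = 2, c = -3.
So P(x) = -6x^2 + 2x - 3.
The constant term is -3.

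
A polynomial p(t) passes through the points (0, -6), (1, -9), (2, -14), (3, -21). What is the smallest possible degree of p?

Forward differences of the values at t = 0, 1, 2, 3:
  p  : -6  -9  -14  -21
  Δ  : -3  -5  -7
  Δ^2: -2  -2
  Δ^3: 0
The second differences are constant (-2) and nonzero, while all higher differences vanish, so the minimal degree is 2.

2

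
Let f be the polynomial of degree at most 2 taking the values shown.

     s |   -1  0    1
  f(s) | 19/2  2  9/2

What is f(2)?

Forward differences of the values at s = -1, 0, 1:
  f  : 19/2  2  9/2
  Δ  : -15/2  5/2
  Δ^2: 10
The second differences are constant, confirming degree 2.
Interpolating (Newton forward form) and evaluating at s = 2 gives f(2) = 17.

17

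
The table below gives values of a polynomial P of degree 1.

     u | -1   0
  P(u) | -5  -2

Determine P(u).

Using the Lagrange interpolation formula with nodes -1, 0:
  L_0(u) = u / -1
  L_1(u) = (u + 1) / 1
Then P(u) = -5·L_0(u) - 2·L_1(u).
Expanding and collecting terms gives P(u) = 3u - 2.
Check: P(-1) = -5. ✓

P(u) = 3u - 2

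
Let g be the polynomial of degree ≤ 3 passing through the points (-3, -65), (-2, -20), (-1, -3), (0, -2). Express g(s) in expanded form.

g(s) = 2s^3 - 2s^2 - 3s - 2

Write g(s) = as^3 + bs^2 + cs + d. Substituting each data point gives a linear system:
  -27a + 9b - 3c + d = -65
  -8a + 4b - 2c + d = -20
  -a + b - c + d = -3
  d = -2
Solving the system yields a = 2, b = -2, c = -3, d = -2.
So g(s) = 2s^3 - 2s^2 - 3s - 2.
Check: g(-2) = -20. ✓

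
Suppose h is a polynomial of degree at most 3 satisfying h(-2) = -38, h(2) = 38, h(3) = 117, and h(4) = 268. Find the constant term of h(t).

0

Write h(t) = at^3 + bt^2 + ct + d. Substituting each data point gives a linear system:
  -8a + 4b - 2c + d = -38
  8a + 4b + 2c + d = 38
  27a + 9b + 3c + d = 117
  64a + 16b + 4c + d = 268
Solving the system yields a = 4, b = 0, c = 3, d = 0.
So h(t) = 4t³ + 3t.
The constant term is 0.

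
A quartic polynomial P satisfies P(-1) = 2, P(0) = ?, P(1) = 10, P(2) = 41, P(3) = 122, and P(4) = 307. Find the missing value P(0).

-1

The 5 known points determine the degree-4 polynomial uniquely.
Write P(x) = ax^4 + bx^3 + cx^2 + dx + e. Substituting each data point gives a linear system:
  a - b + c - d + e = 2
  a + b + c + d + e = 10
  16a + 8b + 4c + 2d + e = 41
  81a + 27b + 9c + 3d + e = 122
  256a + 64b + 16c + 4d + e = 307
Solving the system yields a = 1, b = -1, c = 6, d = 5, e = -1.
So P(x) = x^4 - x^3 + 6x^2 + 5x - 1.
Then P(0) = -1.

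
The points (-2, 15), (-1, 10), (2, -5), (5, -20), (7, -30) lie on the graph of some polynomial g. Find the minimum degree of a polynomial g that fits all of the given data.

Divided differences on the nodes -2, -1, 2, 5, 7:
  order 0: 15  10  -5  -20  -30
  order 1: -5  -5  -5  -5
  order 2: 0  0  0
  order 3: 0  0
  order 4: 0
The order-1 divided differences are all -5 (nonzero) and every higher order vanishes, so the data lies on a polynomial of degree exactly 1.

1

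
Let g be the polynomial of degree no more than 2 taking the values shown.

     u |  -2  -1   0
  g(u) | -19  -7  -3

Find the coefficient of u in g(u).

Write g(u) = au^2 + bu + c. Substituting each data point gives a linear system:
  4a - 2b + c = -19
  a - b + c = -7
  c = -3
Solving the system yields a = -4, b = 0, c = -3.
So g(u) = -4u^2 - 3.
The coefficient of u is 0.

0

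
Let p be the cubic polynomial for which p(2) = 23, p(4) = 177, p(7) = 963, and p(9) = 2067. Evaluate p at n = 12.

Write p(n) = an^3 + bn^2 + cn + d. Substituting each data point gives a linear system:
  8a + 4b + 2c + d = 23
  64a + 16b + 4c + d = 177
  343a + 49b + 7c + d = 963
  729a + 81b + 9c + d = 2067
Solving the system yields a = 3, b = -2, c = 5, d = -3.
So p(n) = 3n³ - 2n² + 5n - 3.
Then p(12) = 4953.

4953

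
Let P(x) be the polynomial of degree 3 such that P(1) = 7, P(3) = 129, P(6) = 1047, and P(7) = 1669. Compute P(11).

Write P(x) = ax^3 + bx^2 + cx + d. Substituting each data point gives a linear system:
  a + b + c + d = 7
  27a + 9b + 3c + d = 129
  216a + 36b + 6c + d = 1047
  343a + 49b + 7c + d = 1669
Solving the system yields a = 5, b = -1, c = 0, d = 3.
So P(x) = 5x³ - x² + 3.
Then P(11) = 6537.

6537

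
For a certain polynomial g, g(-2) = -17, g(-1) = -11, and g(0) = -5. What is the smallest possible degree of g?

1

Divided differences on the nodes -2, -1, 0:
  order 0: -17  -11  -5
  order 1: 6  6
  order 2: 0
The order-1 divided differences are all 6 (nonzero) and every higher order vanishes, so the data lies on a polynomial of degree exactly 1.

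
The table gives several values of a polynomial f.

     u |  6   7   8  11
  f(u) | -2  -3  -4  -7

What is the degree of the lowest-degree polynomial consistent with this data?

Divided differences on the nodes 6, 7, 8, 11:
  order 0: -2  -3  -4  -7
  order 1: -1  -1  -1
  order 2: 0  0
  order 3: 0
The order-1 divided differences are all -1 (nonzero) and every higher order vanishes, so the data lies on a polynomial of degree exactly 1.

1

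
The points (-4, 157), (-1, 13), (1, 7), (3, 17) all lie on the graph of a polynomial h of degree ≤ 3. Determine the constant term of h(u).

5

Write h(u) = au^3 + bu^2 + cu + d. Substituting each data point gives a linear system:
  -64a + 16b - 4c + d = 157
  -a + b - c + d = 13
  a + b + c + d = 7
  27a + 9b + 3c + d = 17
Solving the system yields a = -1, b = 5, c = -2, d = 5.
So h(u) = -u^3 + 5u^2 - 2u + 5.
The constant term is 5.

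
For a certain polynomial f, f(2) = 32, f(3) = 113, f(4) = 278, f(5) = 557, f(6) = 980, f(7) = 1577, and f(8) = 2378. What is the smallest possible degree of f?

Forward differences of the values at t = 2, 3, 4, 5, 6, 7, 8:
  f  : 32  113  278  557  980  1577  2378
  Δ  : 81  165  279  423  597  801
  Δ^2: 84  114  144  174  204
  Δ^3: 30  30  30  30
  Δ^4: 0  0  0
  Δ^5: 0  0
  Δ^6: 0
The third differences are constant (30) and nonzero, while all higher differences vanish, so the minimal degree is 3.

3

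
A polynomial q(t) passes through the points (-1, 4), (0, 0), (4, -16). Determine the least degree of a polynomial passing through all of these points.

1

Divided differences on the nodes -1, 0, 4:
  order 0: 4  0  -16
  order 1: -4  -4
  order 2: 0
The order-1 divided differences are all -4 (nonzero) and every higher order vanishes, so the data lies on a polynomial of degree exactly 1.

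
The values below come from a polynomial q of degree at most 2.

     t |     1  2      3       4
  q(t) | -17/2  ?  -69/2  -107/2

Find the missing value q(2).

The 3 known points determine the degree-2 polynomial uniquely.
Write q(t) = at^2 + bt + c. Substituting each data point gives a linear system:
  a + b + c = -17/2
  9a + 3b + c = -69/2
  16a + 4b + c = -107/2
Solving the system yields a = -2, b = -5, c = -3/2.
So q(t) = -2t^2 - 5t - 3/2.
Then q(2) = -39/2.

-39/2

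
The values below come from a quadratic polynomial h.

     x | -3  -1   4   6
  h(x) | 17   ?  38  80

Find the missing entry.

3

The 3 known points determine the degree-2 polynomial uniquely.
Write h(x) = ax^2 + bx + c. Substituting each data point gives a linear system:
  9a - 3b + c = 17
  16a + 4b + c = 38
  36a + 6b + c = 80
Solving the system yields a = 2, b = 1, c = 2.
So h(x) = 2x^2 + x + 2.
Then h(-1) = 3.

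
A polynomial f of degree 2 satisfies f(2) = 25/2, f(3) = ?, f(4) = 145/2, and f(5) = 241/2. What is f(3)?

The 3 known points determine the degree-2 polynomial uniquely.
Write f(u) = au^2 + bu + c. Substituting each data point gives a linear system:
  4a + 2b + c = 25/2
  16a + 4b + c = 145/2
  25a + 5b + c = 241/2
Solving the system yields a = 6, b = -6, c = 1/2.
So f(u) = 6u² - 6u + 1/2.
Then f(3) = 73/2.

73/2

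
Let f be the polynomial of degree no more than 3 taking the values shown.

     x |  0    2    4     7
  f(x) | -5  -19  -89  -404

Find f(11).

-1468

Using the Lagrange interpolation formula with nodes 0, 2, 4, 7:
  L_0(x) = (x - 2)(x - 4)(x - 7) / -56
  L_1(x) = x(x - 4)(x - 7) / 20
  L_2(x) = x(x - 2)(x - 7) / -24
  L_3(x) = x(x - 2)(x - 4) / 105
Then f(x) = -5·L_0(x) - 19·L_1(x) - 89·L_2(x) - 404·L_3(x).
Expanding and collecting terms gives f(x) = -x^3 - x^2 - x - 5.
Evaluating at x = 11: f(11) = -1468.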